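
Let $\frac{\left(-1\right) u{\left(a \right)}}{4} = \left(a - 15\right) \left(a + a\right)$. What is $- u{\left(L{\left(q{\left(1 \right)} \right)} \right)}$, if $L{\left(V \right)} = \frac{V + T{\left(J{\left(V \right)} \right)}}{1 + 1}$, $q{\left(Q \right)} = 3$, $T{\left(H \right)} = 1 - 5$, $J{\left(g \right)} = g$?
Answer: $62$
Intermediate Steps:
$T{\left(H \right)} = -4$
$L{\left(V \right)} = -2 + \frac{V}{2}$ ($L{\left(V \right)} = \frac{V - 4}{1 + 1} = \frac{-4 + V}{2} = \left(-4 + V\right) \frac{1}{2} = -2 + \frac{V}{2}$)
$u{\left(a \right)} = - 8 a \left(-15 + a\right)$ ($u{\left(a \right)} = - 4 \left(a - 15\right) \left(a + a\right) = - 4 \left(-15 + a\right) 2 a = - 4 \cdot 2 a \left(-15 + a\right) = - 8 a \left(-15 + a\right)$)
$- u{\left(L{\left(q{\left(1 \right)} \right)} \right)} = - 8 \left(-2 + \frac{1}{2} \cdot 3\right) \left(15 - \left(-2 + \frac{1}{2} \cdot 3\right)\right) = - 8 \left(-2 + \frac{3}{2}\right) \left(15 - \left(-2 + \frac{3}{2}\right)\right) = - \frac{8 \left(-1\right) \left(15 - - \frac{1}{2}\right)}{2} = - \frac{8 \left(-1\right) \left(15 + \frac{1}{2}\right)}{2} = - \frac{8 \left(-1\right) 31}{2 \cdot 2} = \left(-1\right) \left(-62\right) = 62$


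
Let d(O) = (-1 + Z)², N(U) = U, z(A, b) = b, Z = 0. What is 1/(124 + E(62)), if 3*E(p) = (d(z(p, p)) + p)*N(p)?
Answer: 1/1426 ≈ 0.00070126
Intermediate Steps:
d(O) = 1 (d(O) = (-1 + 0)² = (-1)² = 1)
E(p) = p*(1 + p)/3 (E(p) = ((1 + p)*p)/3 = (p*(1 + p))/3 = p*(1 + p)/3)
1/(124 + E(62)) = 1/(124 + (⅓)*62*(1 + 62)) = 1/(124 + (⅓)*62*63) = 1/(124 + 1302) = 1/1426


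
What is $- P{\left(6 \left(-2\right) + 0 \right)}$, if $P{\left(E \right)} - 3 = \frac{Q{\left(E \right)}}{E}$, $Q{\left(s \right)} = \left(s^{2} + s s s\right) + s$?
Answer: $-136$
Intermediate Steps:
$Q{\left(s \right)} = s + s^{2} + s^{3}$ ($Q{\left(s \right)} = \left(s^{2} + s^{2} s\right) + s = \left(s^{2} + s^{3}\right) + s = s + s^{2} + s^{3}$)
$P{\left(E \right)} = 4 + E + E^{2}$ ($P{\left(E \right)} = 3 + \frac{E \left(1 + E + E^{2}\right)}{E} = 3 + \left(1 + E + E^{2}\right) = 4 + E + E^{2}$)
$- P{\left(6 \left(-2\right) + 0 \right)} = - (4 + \left(6 \left(-2\right) + 0\right) + \left(6 \left(-2\right) + 0\right)^{2}) = - (4 + \left(-12 + 0\right) + \left(-12 + 0\right)^{2}) = - (4 - 12 + \left(-12\right)^{2}) = - (4 - 12 + 144) = \left(-1\right) 136 = -136$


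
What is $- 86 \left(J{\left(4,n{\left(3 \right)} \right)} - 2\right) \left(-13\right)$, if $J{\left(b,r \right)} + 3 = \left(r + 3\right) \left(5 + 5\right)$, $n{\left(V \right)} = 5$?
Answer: $83850$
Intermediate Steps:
$J{\left(b,r \right)} = 27 + 10 r$ ($J{\left(b,r \right)} = -3 + \left(r + 3\right) \left(5 + 5\right) = -3 + \left(3 + r\right) 10 = -3 + \left(30 + 10 r\right) = 27 + 10 r$)
$- 86 \left(J{\left(4,n{\left(3 \right)} \right)} - 2\right) \left(-13\right) = - 86 \left(\left(27 + 10 \cdot 5\right) - 2\right) \left(-13\right) = - 86 \left(\left(27 + 50\right) - 2\right) \left(-13\right) = - 86 \left(77 - 2\right) \left(-13\right) = - 86 \cdot 75 \left(-13\right) = \left(-86\right) \left(-975\right) = 83850$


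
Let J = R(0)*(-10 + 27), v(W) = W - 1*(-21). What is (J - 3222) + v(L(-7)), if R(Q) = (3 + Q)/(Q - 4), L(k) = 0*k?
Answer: -12855/4 ≈ -3213.8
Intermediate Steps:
L(k) = 0
R(Q) = (3 + Q)/(-4 + Q)
v(W) = 21 + W (v(W) = W + 21 = 21 + W)
J = -51/4 (J = ((3 + 0)/(-4 + 0))*(-10 + 27) = (3/(-4))*17 = -¼*3*17 = -¾*17 = -51/4 ≈ -12.750)
(J - 3222) + v(L(-7)) = (-51/4 - 3222) + (21 + 0) = -12939/4 + 21 = -12855/4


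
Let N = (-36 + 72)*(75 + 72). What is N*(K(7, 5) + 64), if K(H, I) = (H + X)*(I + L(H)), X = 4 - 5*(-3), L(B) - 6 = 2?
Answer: 2127384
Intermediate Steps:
N = 5292 (N = 36*147 = 5292)
L(B) = 8 (L(B) = 6 + 2 = 8)
X = 19 (X = 4 + 15 = 19)
K(H, I) = (8 + I)*(19 + H) (K(H, I) = (H + 19)*(I + 8) = (19 + H)*(8 + I) = (8 + I)*(19 + H))
N*(K(7, 5) + 64) = 5292*((152 + 8*7 + 19*5 + 7*5) + 64) = 5292*((152 + 56 + 95 + 35) + 64) = 5292*(338 + 64) = 5292*402 = 2127384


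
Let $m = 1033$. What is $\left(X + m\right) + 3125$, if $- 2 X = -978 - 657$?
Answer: $\frac{9951}{2} \approx 4975.5$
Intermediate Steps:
$X = \frac{1635}{2}$ ($X = - \frac{-978 - 657}{2} = \left(- \frac{1}{2}\right) \left(-1635\right) = \frac{1635}{2} \approx 817.5$)
$\left(X + m\right) + 3125 = \left(\frac{1635}{2} + 1033\right) + 3125 = \frac{3701}{2} + 3125 = \frac{9951}{2}$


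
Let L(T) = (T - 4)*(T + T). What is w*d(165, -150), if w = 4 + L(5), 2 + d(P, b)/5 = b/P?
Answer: -2240/11 ≈ -203.64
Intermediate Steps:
d(P, b) = -10 + 5*b/P (d(P, b) = -10 + 5*(b/P) = -10 + 5*b/P)
L(T) = 2*T*(-4 + T) (L(T) = (-4 + T)*(2*T) = 2*T*(-4 + T))
w = 14 (w = 4 + 2*5*(-4 + 5) = 4 + 2*5*1 = 4 + 10 = 14)
w*d(165, -150) = 14*(-10 + 5*(-150)/165) = 14*(-10 + 5*(-150)*(1/165)) = 14*(-10 - 50/11) = 14*(-160/11) = -2240/11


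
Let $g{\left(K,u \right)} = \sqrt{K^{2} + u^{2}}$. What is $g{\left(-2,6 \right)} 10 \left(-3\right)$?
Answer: $- 60 \sqrt{10} \approx -189.74$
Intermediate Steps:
$g{\left(-2,6 \right)} 10 \left(-3\right) = \sqrt{\left(-2\right)^{2} + 6^{2}} \cdot 10 \left(-3\right) = \sqrt{4 + 36} \cdot 10 \left(-3\right) = \sqrt{40} \cdot 10 \left(-3\right) = 2 \sqrt{10} \cdot 10 \left(-3\right) = 20 \sqrt{10} \left(-3\right) = - 60 \sqrt{10}$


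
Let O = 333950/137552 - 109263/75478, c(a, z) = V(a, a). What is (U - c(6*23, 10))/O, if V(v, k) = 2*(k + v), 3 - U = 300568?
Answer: -781560454547288/2544133481 ≈ -3.0720e+5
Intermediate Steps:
U = -300565 (U = 3 - 1*300568 = 3 - 300568 = -300565)
V(v, k) = 2*k + 2*v
c(a, z) = 4*a (c(a, z) = 2*a + 2*a = 4*a)
O = 2544133481/2595537464 (O = 333950*(1/137552) - 109263*1/75478 = 166975/68776 - 109263/75478 = 2544133481/2595537464 ≈ 0.98020)
(U - c(6*23, 10))/O = (-300565 - 4*6*23)/(2544133481/2595537464) = (-300565 - 4*138)*(2595537464/2544133481) = (-300565 - 1*552)*(2595537464/2544133481) = (-300565 - 552)*(2595537464/2544133481) = -301117*2595537464/2544133481 = -781560454547288/2544133481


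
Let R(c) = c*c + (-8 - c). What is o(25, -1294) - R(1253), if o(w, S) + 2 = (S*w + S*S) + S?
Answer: 72042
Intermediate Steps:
R(c) = -8 + c**2 - c (R(c) = c**2 + (-8 - c) = -8 + c**2 - c)
o(w, S) = -2 + S + S**2 + S*w (o(w, S) = -2 + ((S*w + S*S) + S) = -2 + ((S*w + S**2) + S) = -2 + ((S**2 + S*w) + S) = -2 + (S + S**2 + S*w) = -2 + S + S**2 + S*w)
o(25, -1294) - R(1253) = (-2 - 1294 + (-1294)**2 - 1294*25) - (-8 + 1253**2 - 1*1253) = (-2 - 1294 + 1674436 - 32350) - (-8 + 1570009 - 1253) = 1640790 - 1*1568748 = 1640790 - 1568748 = 72042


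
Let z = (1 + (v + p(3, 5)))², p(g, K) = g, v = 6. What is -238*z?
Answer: -23800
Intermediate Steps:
z = 100 (z = (1 + (6 + 3))² = (1 + 9)² = 10² = 100)
-238*z = -238*100 = -23800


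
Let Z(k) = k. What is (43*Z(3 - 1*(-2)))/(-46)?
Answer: -215/46 ≈ -4.6739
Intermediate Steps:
(43*Z(3 - 1*(-2)))/(-46) = (43*(3 - 1*(-2)))/(-46) = (43*(3 + 2))*(-1/46) = (43*5)*(-1/46) = 215*(-1/46) = -215/46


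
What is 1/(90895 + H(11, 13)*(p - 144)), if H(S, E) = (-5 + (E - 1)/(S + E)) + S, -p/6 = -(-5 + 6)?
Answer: 1/89998 ≈ 1.1111e-5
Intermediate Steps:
p = 6 (p = -(-6)*(-5 + 6) = -(-6) = -6*(-1) = 6)
H(S, E) = -5 + S + (-1 + E)/(E + S) (H(S, E) = (-5 + (-1 + E)/(E + S)) + S = -5 + S + (-1 + E)/(E + S))
1/(90895 + H(11, 13)*(p - 144)) = 1/(90895 + ((-1 + 11² - 5*11 - 4*13 + 13*11)/(13 + 11))*(6 - 144)) = 1/(90895 + ((-1 + 121 - 55 - 52 + 143)/24)*(-138)) = 1/(90895 + ((1/24)*156)*(-138)) = 1/(90895 + (13/2)*(-138)) = 1/(90895 - 897) = 1/89998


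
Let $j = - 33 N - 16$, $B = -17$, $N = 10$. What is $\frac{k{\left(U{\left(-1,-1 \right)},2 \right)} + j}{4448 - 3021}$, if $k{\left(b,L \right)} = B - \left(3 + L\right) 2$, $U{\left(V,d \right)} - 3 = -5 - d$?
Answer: $- \frac{373}{1427} \approx -0.26139$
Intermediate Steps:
$j = -346$ ($j = \left(-33\right) 10 - 16 = -330 - 16 = -346$)
$U{\left(V,d \right)} = -2 - d$ ($U{\left(V,d \right)} = 3 - \left(5 + d\right) = -2 - d$)
$k{\left(b,L \right)} = -23 - 2 L$ ($k{\left(b,L \right)} = -17 - \left(3 + L\right) 2 = -17 - \left(6 + 2 L\right) = -23 - 2 L$)
$\frac{k{\left(U{\left(-1,-1 \right)},2 \right)} + j}{4448 - 3021} = \frac{\left(-23 - 4\right) - 346}{4448 - 3021} = \frac{\left(-23 - 4\right) - 346}{1427} = \left(-27 - 346\right) \frac{1}{1427} = \left(-373\right) \frac{1}{1427} = - \frac{373}{1427}$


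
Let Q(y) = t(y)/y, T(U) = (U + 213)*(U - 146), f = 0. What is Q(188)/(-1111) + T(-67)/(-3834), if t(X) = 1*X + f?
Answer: 81094/9999 ≈ 8.1102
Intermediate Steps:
T(U) = (-146 + U)*(213 + U) (T(U) = (213 + U)*(-146 + U) = (-146 + U)*(213 + U))
t(X) = X (t(X) = 1*X + 0 = X + 0 = X)
Q(y) = 1 (Q(y) = y/y = 1)
Q(188)/(-1111) + T(-67)/(-3834) = 1/(-1111) + (-31098 + (-67)² + 67*(-67))/(-3834) = 1*(-1/1111) + (-31098 + 4489 - 4489)*(-1/3834) = -1/1111 - 31098*(-1/3834) = -1/1111 + 73/9 = 81094/9999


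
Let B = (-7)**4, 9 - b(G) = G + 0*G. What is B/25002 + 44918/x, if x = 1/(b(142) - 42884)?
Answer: -48309804622811/25002 ≈ -1.9322e+9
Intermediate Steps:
b(G) = 9 - G (b(G) = 9 - (G + 0*G) = 9 - (G + 0) = 9 - G)
x = -1/43017 (x = 1/((9 - 1*142) - 42884) = 1/((9 - 142) - 42884) = 1/(-133 - 42884) = 1/(-43017) = -1/43017 ≈ -2.3247e-5)
B = 2401
B/25002 + 44918/x = 2401/25002 + 44918/(-1/43017) = 2401*(1/25002) + 44918*(-43017) = 2401/25002 - 1932237606 = -48309804622811/25002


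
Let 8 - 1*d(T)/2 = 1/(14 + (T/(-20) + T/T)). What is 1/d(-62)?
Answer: 181/2876 ≈ 0.062935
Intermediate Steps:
d(T) = 16 - 2/(15 - T/20) (d(T) = 16 - 2/(14 + (T/(-20) + T/T)) = 16 - 2/(14 + (T*(-1/20) + 1)) = 16 - 2/(14 + (-T/20 + 1)) = 16 - 2/(14 + (1 - T/20)) = 16 - 2/(15 - T/20))
1/d(-62) = 1/(8*(-595 + 2*(-62))/(-300 - 62)) = 1/(8*(-595 - 124)/(-362)) = 1/(8*(-1/362)*(-719)) = 1/(2876/181) = 181/2876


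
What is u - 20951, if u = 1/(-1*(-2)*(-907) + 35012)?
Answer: -695531297/33198 ≈ -20951.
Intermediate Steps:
u = 1/33198 (u = 1/(2*(-907) + 35012) = 1/(-1814 + 35012) = 1/33198 ≈ 3.0122e-5)
u - 20951 = 1/33198 - 20951 = -695531297/33198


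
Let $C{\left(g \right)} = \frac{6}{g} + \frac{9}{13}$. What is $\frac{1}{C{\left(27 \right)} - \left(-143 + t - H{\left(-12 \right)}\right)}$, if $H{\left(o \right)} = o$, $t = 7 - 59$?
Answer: $\frac{117}{21518} \approx 0.0054373$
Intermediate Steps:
$t = -52$ ($t = 7 - 59 = -52$)
$C{\left(g \right)} = \frac{9}{13} + \frac{6}{g}$ ($C{\left(g \right)} = \frac{6}{g} + 9 \cdot \frac{1}{13} = \frac{6}{g} + \frac{9}{13} = \frac{9}{13} + \frac{6}{g}$)
$\frac{1}{C{\left(27 \right)} - \left(-143 + t - H{\left(-12 \right)}\right)} = \frac{1}{\left(\frac{9}{13} + \frac{6}{27}\right) + \left(\left(\left(-159 - -52\right) - 12\right) + 302\right)} = \frac{1}{\left(\frac{9}{13} + 6 \cdot \frac{1}{27}\right) + \left(\left(\left(-159 + 52\right) - 12\right) + 302\right)} = \frac{1}{\left(\frac{9}{13} + \frac{2}{9}\right) + \left(\left(-107 - 12\right) + 302\right)} = \frac{1}{\frac{107}{117} + \left(-119 + 302\right)} = \frac{1}{\frac{107}{117} + 183} = \frac{1}{\frac{21518}{117}} = \frac{117}{21518}$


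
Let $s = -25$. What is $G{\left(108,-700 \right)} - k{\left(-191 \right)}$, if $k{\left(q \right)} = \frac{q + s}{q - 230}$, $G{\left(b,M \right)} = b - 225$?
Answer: $- \frac{49473}{421} \approx -117.51$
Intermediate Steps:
$G{\left(b,M \right)} = -225 + b$
$k{\left(q \right)} = \frac{-25 + q}{-230 + q}$ ($k{\left(q \right)} = \frac{q - 25}{q - 230} = \frac{-25 + q}{-230 + q}$)
$G{\left(108,-700 \right)} - k{\left(-191 \right)} = \left(-225 + 108\right) - \frac{-25 - 191}{-230 - 191} = -117 - \frac{1}{-421} \left(-216\right) = -117 - \left(- \frac{1}{421}\right) \left(-216\right) = -117 - \frac{216}{421} = - \frac{49473}{421}$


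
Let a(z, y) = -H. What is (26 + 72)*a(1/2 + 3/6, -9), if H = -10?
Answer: 980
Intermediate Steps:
a(z, y) = 10 (a(z, y) = -1*(-10) = 10)
(26 + 72)*a(1/2 + 3/6, -9) = (26 + 72)*10 = 98*10 = 980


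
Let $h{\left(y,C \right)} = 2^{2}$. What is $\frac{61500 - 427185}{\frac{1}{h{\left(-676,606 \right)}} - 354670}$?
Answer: $\frac{487580}{472893} \approx 1.0311$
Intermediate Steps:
$h{\left(y,C \right)} = 4$
$\frac{61500 - 427185}{\frac{1}{h{\left(-676,606 \right)}} - 354670} = \frac{61500 - 427185}{\frac{1}{4} - 354670} = - \frac{365685}{\frac{1}{4} - 354670} = - \frac{365685}{- \frac{1418679}{4}} = \left(-365685\right) \left(- \frac{4}{1418679}\right) = \frac{487580}{472893}$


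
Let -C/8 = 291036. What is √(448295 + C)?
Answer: I*√1879993 ≈ 1371.1*I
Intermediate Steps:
C = -2328288 (C = -8*291036 = -2328288)
√(448295 + C) = √(448295 - 2328288) = √(-1879993) = I*√1879993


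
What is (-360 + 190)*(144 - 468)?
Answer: 55080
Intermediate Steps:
(-360 + 190)*(144 - 468) = -170*(-324) = 55080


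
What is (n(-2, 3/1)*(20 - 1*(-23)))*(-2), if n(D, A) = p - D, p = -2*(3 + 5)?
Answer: 1204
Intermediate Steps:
p = -16 (p = -2*8 = -16)
n(D, A) = -16 - D
(n(-2, 3/1)*(20 - 1*(-23)))*(-2) = ((-16 - 1*(-2))*(20 - 1*(-23)))*(-2) = ((-16 + 2)*(20 + 23))*(-2) = -14*43*(-2) = -602*(-2) = 1204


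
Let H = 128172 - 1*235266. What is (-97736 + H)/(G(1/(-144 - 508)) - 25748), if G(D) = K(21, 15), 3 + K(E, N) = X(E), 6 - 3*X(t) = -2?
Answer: 122898/15449 ≈ 7.9551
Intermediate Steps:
X(t) = 8/3 (X(t) = 2 - ⅓*(-2) = 2 + ⅔ = 8/3)
K(E, N) = -⅓ (K(E, N) = -3 + 8/3 = -⅓)
G(D) = -⅓
H = -107094 (H = 128172 - 235266 = -107094)
(-97736 + H)/(G(1/(-144 - 508)) - 25748) = (-97736 - 107094)/(-⅓ - 25748) = -204830/(-77245/3) = -204830*(-3/77245) = 122898/15449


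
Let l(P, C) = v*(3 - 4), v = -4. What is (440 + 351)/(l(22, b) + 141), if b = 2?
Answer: 791/145 ≈ 5.4552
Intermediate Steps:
l(P, C) = 4 (l(P, C) = -4*(3 - 4) = -4*(-1) = 4)
(440 + 351)/(l(22, b) + 141) = (440 + 351)/(4 + 141) = 791/145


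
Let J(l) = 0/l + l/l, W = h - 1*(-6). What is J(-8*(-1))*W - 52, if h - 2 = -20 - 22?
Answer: -86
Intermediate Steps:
h = -40 (h = 2 + (-20 - 22) = 2 - 42 = -40)
W = -34 (W = -40 - 1*(-6) = -40 + 6 = -34)
J(l) = 1 (J(l) = 0 + 1 = 1)
J(-8*(-1))*W - 52 = 1*(-34) - 52 = -34 - 52 = -86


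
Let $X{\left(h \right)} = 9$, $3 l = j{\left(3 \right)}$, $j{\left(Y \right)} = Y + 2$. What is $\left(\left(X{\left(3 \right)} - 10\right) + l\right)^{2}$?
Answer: $\frac{4}{9} \approx 0.44444$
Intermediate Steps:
$j{\left(Y \right)} = 2 + Y$
$l = \frac{5}{3}$ ($l = \frac{2 + 3}{3} = \frac{1}{3} \cdot 5 = \frac{5}{3} \approx 1.6667$)
$\left(\left(X{\left(3 \right)} - 10\right) + l\right)^{2} = \left(\left(9 - 10\right) + \frac{5}{3}\right)^{2} = \left(-1 + \frac{5}{3}\right)^{2} = \left(\frac{2}{3}\right)^{2} = \frac{4}{9}$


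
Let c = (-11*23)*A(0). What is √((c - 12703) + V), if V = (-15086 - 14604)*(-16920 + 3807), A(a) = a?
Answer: √389312267 ≈ 19731.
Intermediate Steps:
c = 0 (c = -11*23*0 = -253*0 = 0)
V = 389324970 (V = -29690*(-13113) = 389324970)
√((c - 12703) + V) = √((0 - 12703) + 389324970) = √(-12703 + 389324970) = √389312267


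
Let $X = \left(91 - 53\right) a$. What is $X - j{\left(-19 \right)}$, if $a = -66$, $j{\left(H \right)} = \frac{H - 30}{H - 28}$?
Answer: $- \frac{117925}{47} \approx -2509.0$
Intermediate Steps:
$j{\left(H \right)} = \frac{-30 + H}{-28 + H}$
$X = -2508$ ($X = \left(91 - 53\right) \left(-66\right) = 38 \left(-66\right) = -2508$)
$X - j{\left(-19 \right)} = -2508 - \frac{-30 - 19}{-28 - 19} = -2508 - \frac{1}{-47} \left(-49\right) = -2508 - \left(- \frac{1}{47}\right) \left(-49\right) = -2508 - \frac{49}{47} = - \frac{117925}{47}$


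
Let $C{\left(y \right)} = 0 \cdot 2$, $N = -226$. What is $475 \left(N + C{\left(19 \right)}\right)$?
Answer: $-107350$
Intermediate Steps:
$C{\left(y \right)} = 0$
$475 \left(N + C{\left(19 \right)}\right) = 475 \left(-226 + 0\right) = 475 \left(-226\right) = -107350$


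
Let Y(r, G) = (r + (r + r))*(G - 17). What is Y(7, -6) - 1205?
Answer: -1688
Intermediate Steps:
Y(r, G) = 3*r*(-17 + G) (Y(r, G) = (r + 2*r)*(-17 + G) = (3*r)*(-17 + G) = 3*r*(-17 + G))
Y(7, -6) - 1205 = 3*7*(-17 - 6) - 1205 = 3*7*(-23) - 1205 = -483 - 1205 = -1688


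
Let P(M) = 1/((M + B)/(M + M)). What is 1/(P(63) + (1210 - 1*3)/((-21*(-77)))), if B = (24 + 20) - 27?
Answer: 64680/150151 ≈ 0.43077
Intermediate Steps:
B = 17 (B = 44 - 27 = 17)
P(M) = 2*M/(17 + M) (P(M) = 1/((M + 17)/(M + M)) = 1/((17 + M)/((2*M))) = 1/((17 + M)*(1/(2*M))) = 1/((17 + M)/(2*M)) = 2*M/(17 + M))
1/(P(63) + (1210 - 1*3)/((-21*(-77)))) = 1/(2*63/(17 + 63) + (1210 - 1*3)/((-21*(-77)))) = 1/(2*63/80 + (1210 - 3)/1617) = 1/(2*63*(1/80) + 1207*(1/1617)) = 1/(63/40 + 1207/1617) = 1/(150151/64680) = 64680/150151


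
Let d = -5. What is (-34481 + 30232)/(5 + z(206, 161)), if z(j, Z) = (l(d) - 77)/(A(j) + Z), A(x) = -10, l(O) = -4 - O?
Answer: -91657/97 ≈ -944.92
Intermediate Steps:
z(j, Z) = -76/(-10 + Z) (z(j, Z) = ((-4 - 1*(-5)) - 77)/(-10 + Z) = ((-4 + 5) - 77)/(-10 + Z) = (1 - 77)/(-10 + Z) = -76/(-10 + Z))
(-34481 + 30232)/(5 + z(206, 161)) = (-34481 + 30232)/(5 - 76/(-10 + 161)) = -4249/(5 - 76/151) = -4249/679/151 = -4249*151/679 = -91657/97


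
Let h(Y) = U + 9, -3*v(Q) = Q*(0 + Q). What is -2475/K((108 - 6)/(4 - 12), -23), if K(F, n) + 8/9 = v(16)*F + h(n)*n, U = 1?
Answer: -22275/7714 ≈ -2.8876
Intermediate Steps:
v(Q) = -Q**2/3 (v(Q) = -Q*(0 + Q)/3 = -Q*Q/3 = -Q**2/3)
h(Y) = 10 (h(Y) = 1 + 9 = 10)
K(F, n) = -8/9 + 10*n - 256*F/3 (K(F, n) = -8/9 + ((-1/3*16**2)*F + 10*n) = -8/9 + ((-1/3*256)*F + 10*n) = -8/9 + (-256*F/3 + 10*n) = -8/9 + (10*n - 256*F/3) = -8/9 + 10*n - 256*F/3)
-2475/K((108 - 6)/(4 - 12), -23) = -2475/(-8/9 + 10*(-23) - 256*(108 - 6)/(3*(4 - 12))) = -2475/(-8/9 - 230 - 8704/(-8)) = -2475/(-8/9 - 230 - 8704*(-1)/8) = -2475/(-8/9 - 230 - 256/3*(-51/4)) = -2475/(-8/9 - 230 + 1088) = -2475/7714/9 = -2475*9/7714 = -22275/7714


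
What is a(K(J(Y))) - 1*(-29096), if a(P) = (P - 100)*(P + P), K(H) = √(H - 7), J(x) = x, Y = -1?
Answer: 29080 - 400*I*√2 ≈ 29080.0 - 565.69*I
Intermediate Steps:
K(H) = √(-7 + H)
a(P) = 2*P*(-100 + P) (a(P) = (-100 + P)*(2*P) = 2*P*(-100 + P))
a(K(J(Y))) - 1*(-29096) = 2*√(-7 - 1)*(-100 + √(-7 - 1)) - 1*(-29096) = 2*√(-8)*(-100 + √(-8)) + 29096 = 2*(2*I*√2)*(-100 + 2*I*√2) + 29096 = 4*I*√2*(-100 + 2*I*√2) + 29096 = 29096 + 4*I*√2*(-100 + 2*I*√2)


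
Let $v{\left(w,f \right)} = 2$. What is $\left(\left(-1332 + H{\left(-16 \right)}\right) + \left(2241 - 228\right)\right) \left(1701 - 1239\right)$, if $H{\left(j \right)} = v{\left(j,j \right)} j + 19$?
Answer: $308616$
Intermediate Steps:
$H{\left(j \right)} = 19 + 2 j$ ($H{\left(j \right)} = 2 j + 19 = 19 + 2 j$)
$\left(\left(-1332 + H{\left(-16 \right)}\right) + \left(2241 - 228\right)\right) \left(1701 - 1239\right) = \left(\left(-1332 + \left(19 + 2 \left(-16\right)\right)\right) + \left(2241 - 228\right)\right) \left(1701 - 1239\right) = \left(\left(-1332 + \left(19 - 32\right)\right) + \left(2241 - 228\right)\right) 462 = \left(\left(-1332 - 13\right) + 2013\right) 462 = \left(-1345 + 2013\right) 462 = 668 \cdot 462 = 308616$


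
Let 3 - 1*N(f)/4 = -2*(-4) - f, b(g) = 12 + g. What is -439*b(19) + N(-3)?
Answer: -13641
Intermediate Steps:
N(f) = -20 + 4*f (N(f) = 12 - 4*(-2*(-4) - f) = 12 - 4*(8 - f) = 12 + (-32 + 4*f) = -20 + 4*f)
-439*b(19) + N(-3) = -439*(12 + 19) + (-20 + 4*(-3)) = -439*31 + (-20 - 12) = -13609 - 32 = -13641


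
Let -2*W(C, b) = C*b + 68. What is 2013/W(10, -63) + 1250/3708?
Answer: 3907727/520974 ≈ 7.5008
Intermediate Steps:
W(C, b) = -34 - C*b/2 (W(C, b) = -(C*b + 68)/2 = -(68 + C*b)/2 = -34 - C*b/2)
2013/W(10, -63) + 1250/3708 = 2013/(-34 - ½*10*(-63)) + 1250/3708 = 2013/(-34 + 315) + 1250*(1/3708) = 2013/281 + 625/1854 = 3907727/520974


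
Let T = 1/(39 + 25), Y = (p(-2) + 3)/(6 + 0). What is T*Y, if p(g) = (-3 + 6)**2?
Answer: 1/32 ≈ 0.031250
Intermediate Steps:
p(g) = 9 (p(g) = 3**2 = 9)
Y = 2 (Y = (9 + 3)/(6 + 0) = 12/6 = 12*(1/6) = 2)
T = 1/64 ≈ 0.015625
T*Y = (1/64)*2 = 1/32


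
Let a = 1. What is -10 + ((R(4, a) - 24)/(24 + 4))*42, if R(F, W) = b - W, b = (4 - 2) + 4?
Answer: -77/2 ≈ -38.500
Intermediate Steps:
b = 6 (b = 2 + 4 = 6)
R(F, W) = 6 - W
-10 + ((R(4, a) - 24)/(24 + 4))*42 = -10 + (((6 - 1*1) - 24)/(24 + 4))*42 = -10 + (((6 - 1) - 24)/28)*42 = -10 + ((5 - 24)*(1/28))*42 = -10 - 19*1/28*42 = -10 - 19/28*42 = -10 - 57/2 = -77/2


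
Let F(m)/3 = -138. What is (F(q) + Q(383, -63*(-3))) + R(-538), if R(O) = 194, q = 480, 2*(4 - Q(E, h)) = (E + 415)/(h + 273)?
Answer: -4771/22 ≈ -216.86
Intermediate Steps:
Q(E, h) = 4 - (415 + E)/(2*(273 + h)) (Q(E, h) = 4 - (E + 415)/(2*(h + 273)) = 4 - (415 + E)/(2*(273 + h)))
F(m) = -414 (F(m) = 3*(-138) = -414)
(F(q) + Q(383, -63*(-3))) + R(-538) = (-414 + (1769 - 1*383 + 8*(-63*(-3)))/(2*(273 - 63*(-3)))) + 194 = (-414 + (1769 - 383 + 8*189)/(2*(273 + 189))) + 194 = (-414 + (½)*(1769 - 383 + 1512)/462) + 194 = (-414 + (½)*(1/462)*2898) + 194 = (-414 + 69/22) + 194 = -9039/22 + 194 = -4771/22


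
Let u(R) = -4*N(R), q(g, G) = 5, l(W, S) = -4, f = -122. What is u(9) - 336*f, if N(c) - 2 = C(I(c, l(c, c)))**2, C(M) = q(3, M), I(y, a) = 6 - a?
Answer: 40884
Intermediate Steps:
C(M) = 5
N(c) = 27 (N(c) = 2 + 5**2 = 2 + 25 = 27)
u(R) = -108 (u(R) = -4*27 = -108)
u(9) - 336*f = -108 - 336*(-122) = -108 + 40992 = 40884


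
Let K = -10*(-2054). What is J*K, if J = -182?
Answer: -3738280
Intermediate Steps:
K = 20540
J*K = -182*20540 = -3738280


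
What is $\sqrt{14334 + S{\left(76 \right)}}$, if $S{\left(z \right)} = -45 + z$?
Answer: $13 \sqrt{85} \approx 119.85$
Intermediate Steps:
$\sqrt{14334 + S{\left(76 \right)}} = \sqrt{14334 + \left(-45 + 76\right)} = \sqrt{14334 + 31} = \sqrt{14365} = 13 \sqrt{85}$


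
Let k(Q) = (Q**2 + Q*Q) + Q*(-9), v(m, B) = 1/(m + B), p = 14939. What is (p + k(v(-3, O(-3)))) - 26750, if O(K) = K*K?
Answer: -106312/9 ≈ -11812.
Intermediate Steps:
O(K) = K**2
v(m, B) = 1/(B + m)
k(Q) = -9*Q + 2*Q**2 (k(Q) = (Q**2 + Q**2) - 9*Q = 2*Q**2 - 9*Q = -9*Q + 2*Q**2)
(p + k(v(-3, O(-3)))) - 26750 = (14939 + (-9 + 2/((-3)**2 - 3))/((-3)**2 - 3)) - 26750 = (14939 + (-9 + 2/(9 - 3))/(9 - 3)) - 26750 = (14939 + (-9 + 2/6)/6) - 26750 = (14939 + (-9 + 2*(1/6))/6) - 26750 = (14939 + (-9 + 1/3)/6) - 26750 = (14939 + (1/6)*(-26/3)) - 26750 = (14939 - 13/9) - 26750 = 134438/9 - 26750 = -106312/9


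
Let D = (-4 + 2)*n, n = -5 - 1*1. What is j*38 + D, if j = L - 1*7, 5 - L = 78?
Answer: -3028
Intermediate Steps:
L = -73 (L = 5 - 1*78 = 5 - 78 = -73)
j = -80 (j = -73 - 1*7 = -73 - 7 = -80)
n = -6 (n = -5 - 1 = -6)
D = 12 (D = (-4 + 2)*(-6) = -2*(-6) = 12)
j*38 + D = -80*38 + 12 = -3040 + 12 = -3028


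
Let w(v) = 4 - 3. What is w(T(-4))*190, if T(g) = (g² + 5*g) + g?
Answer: 190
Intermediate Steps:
T(g) = g² + 6*g
w(v) = 1
w(T(-4))*190 = 1*190 = 190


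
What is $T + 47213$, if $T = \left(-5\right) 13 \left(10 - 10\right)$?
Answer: $47213$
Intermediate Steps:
$T = 0$ ($T = \left(-65\right) 0 = 0$)
$T + 47213 = 0 + 47213 = 47213$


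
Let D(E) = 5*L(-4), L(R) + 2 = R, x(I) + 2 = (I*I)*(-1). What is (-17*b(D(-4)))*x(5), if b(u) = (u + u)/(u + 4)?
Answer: 13770/13 ≈ 1059.2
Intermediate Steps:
x(I) = -2 - I² (x(I) = -2 + (I*I)*(-1) = -2 + I²*(-1) = -2 - I²)
L(R) = -2 + R
D(E) = -30 (D(E) = 5*(-2 - 4) = 5*(-6) = -30)
b(u) = 2*u/(4 + u) (b(u) = (2*u)/(4 + u) = 2*u/(4 + u))
(-17*b(D(-4)))*x(5) = (-34*(-30)/(4 - 30))*(-2 - 1*5²) = (-34*(-30)/(-26))*(-2 - 1*25) = (-34*(-30)*(-1)/26)*(-2 - 25) = -17*30/13*(-27) = -510/13*(-27) = 13770/13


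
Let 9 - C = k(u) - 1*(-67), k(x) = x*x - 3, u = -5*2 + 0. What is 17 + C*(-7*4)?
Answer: 4357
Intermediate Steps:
u = -10 (u = -10 + 0 = -10)
k(x) = -3 + x**2 (k(x) = x**2 - 3 = -3 + x**2)
C = -155 (C = 9 - ((-3 + (-10)**2) - 1*(-67)) = 9 - ((-3 + 100) + 67) = 9 - (97 + 67) = 9 - 1*164 = 9 - 164 = -155)
17 + C*(-7*4) = 17 - (-1085)*4 = 17 - 155*(-28) = 17 + 4340 = 4357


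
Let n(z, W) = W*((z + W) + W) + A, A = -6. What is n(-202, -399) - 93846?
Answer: 305148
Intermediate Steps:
n(z, W) = -6 + W*(z + 2*W) (n(z, W) = W*((z + W) + W) - 6 = W*((W + z) + W) - 6 = W*(z + 2*W) - 6 = -6 + W*(z + 2*W))
n(-202, -399) - 93846 = (-6 + 2*(-399)² - 399*(-202)) - 93846 = (-6 + 2*159201 + 80598) - 93846 = (-6 + 318402 + 80598) - 93846 = 398994 - 93846 = 305148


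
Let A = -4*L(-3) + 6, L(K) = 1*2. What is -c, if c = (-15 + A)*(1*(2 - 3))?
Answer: -17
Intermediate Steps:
L(K) = 2
A = -2 (A = -4*2 + 6 = -8 + 6 = -2)
c = 17 (c = (-15 - 2)*(1*(2 - 3)) = -17*(-1) = 17)
-c = -1*17 = -17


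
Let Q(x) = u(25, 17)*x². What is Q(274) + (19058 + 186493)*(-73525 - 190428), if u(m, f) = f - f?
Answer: -54255803103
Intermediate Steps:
u(m, f) = 0
Q(x) = 0 (Q(x) = 0*x² = 0)
Q(274) + (19058 + 186493)*(-73525 - 190428) = 0 + (19058 + 186493)*(-73525 - 190428) = 0 + 205551*(-263953) = 0 - 54255803103 = -54255803103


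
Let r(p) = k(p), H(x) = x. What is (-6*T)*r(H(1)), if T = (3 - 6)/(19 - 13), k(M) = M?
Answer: 3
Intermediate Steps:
T = -1/2 (T = -3/6 = -3*1/6 = -1/2 ≈ -0.50000)
r(p) = p
(-6*T)*r(H(1)) = -6*(-1/2)*1 = 3*1 = 3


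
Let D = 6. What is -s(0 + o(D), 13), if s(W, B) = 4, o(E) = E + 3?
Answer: -4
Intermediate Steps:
o(E) = 3 + E
-s(0 + o(D), 13) = -1*4 = -4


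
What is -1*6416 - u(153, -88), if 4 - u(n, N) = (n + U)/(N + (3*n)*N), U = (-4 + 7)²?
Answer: -129940881/20240 ≈ -6420.0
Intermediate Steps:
U = 9 (U = 3² = 9)
u(n, N) = 4 - (9 + n)/(N + 3*N*n) (u(n, N) = 4 - (n + 9)/(N + (3*n)*N) = 4 - (9 + n)/(N + 3*N*n))
-1*6416 - u(153, -88) = -1*6416 - (-9 - 1*153 + 4*(-88) + 12*(-88)*153)/((-88)*(1 + 3*153)) = -6416 - (-1)*(-9 - 153 - 352 - 161568)/(88*(1 + 459)) = -6416 - (-1)*(-162082)/(88*460) = -6416 - 1*81041/20240 = -6416 - 81041/20240 = -129940881/20240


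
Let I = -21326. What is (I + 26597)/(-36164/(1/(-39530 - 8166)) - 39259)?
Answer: 251/82135185 ≈ 3.0559e-6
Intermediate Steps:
(I + 26597)/(-36164/(1/(-39530 - 8166)) - 39259) = (-21326 + 26597)/(-36164/(1/(-39530 - 8166)) - 39259) = 5271/(-36164/(1/(-47696)) - 39259) = 5271/(-36164/(-1/47696) - 39259) = 5271/(-36164*(-47696) - 39259) = 5271/(1724878144 - 39259) = 5271/1724838885 = 5271*(1/1724838885) = 251/82135185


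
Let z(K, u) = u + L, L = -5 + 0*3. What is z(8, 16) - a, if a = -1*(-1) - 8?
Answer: 18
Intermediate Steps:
L = -5 (L = -5 + 0 = -5)
z(K, u) = -5 + u (z(K, u) = u - 5 = -5 + u)
a = -7 (a = 1 - 8 = -7)
z(8, 16) - a = (-5 + 16) - 1*(-7) = 11 + 7 = 18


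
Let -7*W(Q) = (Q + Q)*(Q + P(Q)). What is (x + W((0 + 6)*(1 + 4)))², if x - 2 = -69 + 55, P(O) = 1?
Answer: 3779136/49 ≈ 77125.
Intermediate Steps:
x = -12 (x = 2 + (-69 + 55) = 2 - 14 = -12)
W(Q) = -2*Q*(1 + Q)/7 (W(Q) = -(Q + Q)*(Q + 1)/7 = -2*Q*(1 + Q)/7)
(x + W((0 + 6)*(1 + 4)))² = (-12 - 2*(0 + 6)*(1 + 4)*(1 + (0 + 6)*(1 + 4))/7)² = (-12 - 2*6*5*(1 + 6*5)/7)² = (-12 - 2/7*30*(1 + 30))² = (-12 - 2/7*30*31)² = (-12 - 1860/7)² = (-1944/7)² = 3779136/49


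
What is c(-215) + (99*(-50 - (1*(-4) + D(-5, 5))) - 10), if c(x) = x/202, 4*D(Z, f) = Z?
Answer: -1794291/404 ≈ -4441.3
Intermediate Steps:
D(Z, f) = Z/4
c(x) = x/202 (c(x) = x*(1/202) = x/202)
c(-215) + (99*(-50 - (1*(-4) + D(-5, 5))) - 10) = (1/202)*(-215) + (99*(-50 - (1*(-4) + (¼)*(-5))) - 10) = -215/202 + (99*(-50 - (-4 - 5/4)) - 10) = -215/202 + (99*(-50 - 1*(-21/4)) - 10) = -215/202 + (99*(-50 + 21/4) - 10) = -215/202 + (99*(-179/4) - 10) = -215/202 + (-17721/4 - 10) = -215/202 - 17761/4 = -1794291/404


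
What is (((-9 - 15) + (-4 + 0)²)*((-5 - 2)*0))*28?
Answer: 0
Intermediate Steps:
(((-9 - 15) + (-4 + 0)²)*((-5 - 2)*0))*28 = ((-24 + (-4)²)*(-7*0))*28 = ((-24 + 16)*0)*28 = -8*0*28 = 0*28 = 0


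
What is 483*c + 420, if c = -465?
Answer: -224175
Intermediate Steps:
483*c + 420 = 483*(-465) + 420 = -224595 + 420 = -224175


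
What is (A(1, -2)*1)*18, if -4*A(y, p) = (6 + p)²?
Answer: -72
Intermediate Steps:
A(y, p) = -(6 + p)²/4
(A(1, -2)*1)*18 = (-(6 - 2)²/4*1)*18 = (-¼*4²*1)*18 = (-¼*16*1)*18 = -4*1*18 = -4*18 = -72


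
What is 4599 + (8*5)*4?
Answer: 4759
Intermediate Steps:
4599 + (8*5)*4 = 4599 + 40*4 = 4599 + 160 = 4759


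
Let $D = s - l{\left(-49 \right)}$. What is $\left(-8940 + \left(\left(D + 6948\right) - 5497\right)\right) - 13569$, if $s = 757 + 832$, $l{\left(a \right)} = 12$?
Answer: $-19481$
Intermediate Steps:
$s = 1589$
$D = 1577$ ($D = 1589 - 12 = 1577$)
$\left(-8940 + \left(\left(D + 6948\right) - 5497\right)\right) - 13569 = \left(-8940 + \left(\left(1577 + 6948\right) - 5497\right)\right) - 13569 = \left(-8940 + \left(8525 - 5497\right)\right) - 13569 = \left(-8940 + 3028\right) - 13569 = -5912 - 13569 = -19481$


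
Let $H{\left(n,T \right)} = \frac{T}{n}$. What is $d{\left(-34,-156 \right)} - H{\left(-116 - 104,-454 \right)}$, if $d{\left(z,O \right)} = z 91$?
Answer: $- \frac{340567}{110} \approx -3096.1$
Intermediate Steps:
$d{\left(z,O \right)} = 91 z$
$d{\left(-34,-156 \right)} - H{\left(-116 - 104,-454 \right)} = 91 \left(-34\right) - - \frac{454}{-116 - 104} = -3094 - - \frac{454}{-220} = -3094 - \left(-454\right) \left(- \frac{1}{220}\right) = -3094 - \frac{227}{110} = - \frac{340567}{110}$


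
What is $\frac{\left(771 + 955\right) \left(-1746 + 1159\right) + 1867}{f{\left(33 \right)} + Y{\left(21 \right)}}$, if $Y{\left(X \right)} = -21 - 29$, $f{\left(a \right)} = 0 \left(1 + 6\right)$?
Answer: $\frac{202259}{10} \approx 20226.0$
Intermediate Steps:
$f{\left(a \right)} = 0$ ($f{\left(a \right)} = 0 \cdot 7 = 0$)
$Y{\left(X \right)} = -50$ ($Y{\left(X \right)} = -21 - 29 = -50$)
$\frac{\left(771 + 955\right) \left(-1746 + 1159\right) + 1867}{f{\left(33 \right)} + Y{\left(21 \right)}} = \frac{\left(771 + 955\right) \left(-1746 + 1159\right) + 1867}{0 - 50} = \frac{1726 \left(-587\right) + 1867}{-50} = \left(-1013162 + 1867\right) \left(- \frac{1}{50}\right) = \left(-1011295\right) \left(- \frac{1}{50}\right) = \frac{202259}{10}$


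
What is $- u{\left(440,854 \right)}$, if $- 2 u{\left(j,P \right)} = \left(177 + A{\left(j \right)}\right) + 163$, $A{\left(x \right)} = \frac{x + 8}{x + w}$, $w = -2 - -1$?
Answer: $\frac{74854}{439} \approx 170.51$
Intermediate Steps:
$w = -1$ ($w = -2 + 1 = -1$)
$A{\left(x \right)} = \frac{8 + x}{-1 + x}$ ($A{\left(x \right)} = \frac{x + 8}{x - 1} = \frac{8 + x}{-1 + x}$)
$u{\left(j,P \right)} = -170 - \frac{8 + j}{2 \left(-1 + j\right)}$ ($u{\left(j,P \right)} = - \frac{\left(177 + \frac{8 + j}{-1 + j}\right) + 163}{2} = - \frac{340 + \frac{8 + j}{-1 + j}}{2} = -170 - \frac{8 + j}{2 \left(-1 + j\right)}$)
$- u{\left(440,854 \right)} = - \frac{332 - 150040}{2 \left(-1 + 440\right)} = - \frac{332 - 150040}{2 \cdot 439} = - \frac{-149708}{2 \cdot 439} = \left(-1\right) \left(- \frac{74854}{439}\right) = \frac{74854}{439}$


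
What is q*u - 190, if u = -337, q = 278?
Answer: -93876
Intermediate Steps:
q*u - 190 = 278*(-337) - 190 = -93686 - 190 = -93876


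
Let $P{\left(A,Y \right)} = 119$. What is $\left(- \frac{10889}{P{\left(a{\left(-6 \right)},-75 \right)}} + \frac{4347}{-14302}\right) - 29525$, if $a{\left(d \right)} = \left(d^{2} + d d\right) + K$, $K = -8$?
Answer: $- \frac{50405971221}{1701938} \approx -29617.0$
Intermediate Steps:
$a{\left(d \right)} = -8 + 2 d^{2}$ ($a{\left(d \right)} = \left(d^{2} + d d\right) - 8 = \left(d^{2} + d^{2}\right) - 8 = 2 d^{2} - 8 = -8 + 2 d^{2}$)
$\left(- \frac{10889}{P{\left(a{\left(-6 \right)},-75 \right)}} + \frac{4347}{-14302}\right) - 29525 = \left(- \frac{10889}{119} + \frac{4347}{-14302}\right) - 29525 = \left(\left(-10889\right) \frac{1}{119} + 4347 \left(- \frac{1}{14302}\right)\right) - 29525 = \left(- \frac{10889}{119} - \frac{4347}{14302}\right) - 29525 = - \frac{156251771}{1701938} - 29525 = - \frac{50405971221}{1701938}$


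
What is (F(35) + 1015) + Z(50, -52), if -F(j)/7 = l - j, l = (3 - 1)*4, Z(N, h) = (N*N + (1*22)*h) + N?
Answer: 2610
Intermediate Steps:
Z(N, h) = N + N² + 22*h (Z(N, h) = (N² + 22*h) + N = N + N² + 22*h)
l = 8 (l = 2*4 = 8)
F(j) = -56 + 7*j (F(j) = -7*(8 - j) = -56 + 7*j)
(F(35) + 1015) + Z(50, -52) = ((-56 + 7*35) + 1015) + (50 + 50² + 22*(-52)) = ((-56 + 245) + 1015) + (50 + 2500 - 1144) = (189 + 1015) + 1406 = 1204 + 1406 = 2610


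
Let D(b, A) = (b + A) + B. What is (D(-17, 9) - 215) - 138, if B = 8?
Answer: -353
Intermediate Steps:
D(b, A) = 8 + A + b (D(b, A) = (b + A) + 8 = (A + b) + 8 = 8 + A + b)
(D(-17, 9) - 215) - 138 = ((8 + 9 - 17) - 215) - 138 = (0 - 215) - 138 = -215 - 138 = -353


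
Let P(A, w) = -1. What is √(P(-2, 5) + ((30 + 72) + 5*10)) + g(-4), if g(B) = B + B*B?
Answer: 12 + √151 ≈ 24.288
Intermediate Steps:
g(B) = B + B²
√(P(-2, 5) + ((30 + 72) + 5*10)) + g(-4) = √(-1 + ((30 + 72) + 5*10)) - 4*(1 - 4) = √(-1 + (102 + 50)) - 4*(-3) = √(-1 + 152) + 12 = √151 + 12 = 12 + √151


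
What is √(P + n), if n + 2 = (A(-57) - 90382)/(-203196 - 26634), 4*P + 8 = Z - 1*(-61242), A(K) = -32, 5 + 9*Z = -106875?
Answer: √651715962995470/229830 ≈ 111.08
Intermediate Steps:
Z = -106880/9 (Z = -5/9 + (⅑)*(-106875) = -5/9 - 11875 = -106880/9 ≈ -11876.)
P = 222113/18 (P = -2 + (-106880/9 - 1*(-61242))/4 = -2 + (-106880/9 + 61242)/4 = -2 + (¼)*(444298/9) = -2 + 222149/18 = 222113/18 ≈ 12340.)
n = -61541/38305 (n = -2 + (-32 - 90382)/(-203196 - 26634) = -2 - 90414/(-229830) = -2 - 90414*(-1/229830) = -2 + 15069/38305 = -61541/38305 ≈ -1.6066)
√(P + n) = √(222113/18 - 61541/38305) = √(8506930727/689490) = √651715962995470/229830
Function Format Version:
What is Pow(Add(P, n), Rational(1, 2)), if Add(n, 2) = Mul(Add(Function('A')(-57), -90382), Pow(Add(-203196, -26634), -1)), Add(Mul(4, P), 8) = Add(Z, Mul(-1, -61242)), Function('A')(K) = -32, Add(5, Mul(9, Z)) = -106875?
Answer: Mul(Rational(1, 229830), Pow(651715962995470, Rational(1, 2))) ≈ 111.08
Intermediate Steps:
Z = Rational(-106880, 9) (Z = Add(Rational(-5, 9), Mul(Rational(1, 9), -106875)) = Add(Rational(-5, 9), -11875) = Rational(-106880, 9) ≈ -11876.)
P = Rational(222113, 18) (P = Add(-2, Mul(Rational(1, 4), Add(Rational(-106880, 9), Mul(-1, -61242)))) = Add(-2, Mul(Rational(1, 4), Add(Rational(-106880, 9), 61242))) = Add(-2, Mul(Rational(1, 4), Rational(444298, 9))) = Add(-2, Rational(222149, 18)) = Rational(222113, 18) ≈ 12340.)
n = Rational(-61541, 38305) (n = Add(-2, Mul(Add(-32, -90382), Pow(Add(-203196, -26634), -1))) = Add(-2, Mul(-90414, Pow(-229830, -1))) = Add(-2, Mul(-90414, Rational(-1, 229830))) = Add(-2, Rational(15069, 38305)) = Rational(-61541, 38305) ≈ -1.6066)
Pow(Add(P, n), Rational(1, 2)) = Pow(Add(Rational(222113, 18), Rational(-61541, 38305)), Rational(1, 2)) = Pow(Rational(8506930727, 689490), Rational(1, 2)) = Mul(Rational(1, 229830), Pow(651715962995470, Rational(1, 2)))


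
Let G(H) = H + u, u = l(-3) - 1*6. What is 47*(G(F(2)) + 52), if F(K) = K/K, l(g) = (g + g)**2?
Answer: 3901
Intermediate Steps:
l(g) = 4*g**2 (l(g) = (2*g)**2 = 4*g**2)
u = 30 (u = 4*(-3)**2 - 1*6 = 4*9 - 6 = 36 - 6 = 30)
F(K) = 1
G(H) = 30 + H (G(H) = H + 30 = 30 + H)
47*(G(F(2)) + 52) = 47*((30 + 1) + 52) = 47*(31 + 52) = 47*83 = 3901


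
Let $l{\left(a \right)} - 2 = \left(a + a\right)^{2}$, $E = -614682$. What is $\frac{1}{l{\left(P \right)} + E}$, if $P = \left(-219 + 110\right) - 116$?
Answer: $- \frac{1}{412180} \approx -2.4261 \cdot 10^{-6}$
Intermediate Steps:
$P = -225$ ($P = -109 - 116 = -225$)
$l{\left(a \right)} = 2 + 4 a^{2}$ ($l{\left(a \right)} = 2 + \left(a + a\right)^{2} = 2 + \left(2 a\right)^{2} = 2 + 4 a^{2}$)
$\frac{1}{l{\left(P \right)} + E} = \frac{1}{\left(2 + 4 \left(-225\right)^{2}\right) - 614682} = \frac{1}{\left(2 + 4 \cdot 50625\right) - 614682} = \frac{1}{\left(2 + 202500\right) - 614682} = \frac{1}{202502 - 614682} = \frac{1}{-412180} = - \frac{1}{412180}$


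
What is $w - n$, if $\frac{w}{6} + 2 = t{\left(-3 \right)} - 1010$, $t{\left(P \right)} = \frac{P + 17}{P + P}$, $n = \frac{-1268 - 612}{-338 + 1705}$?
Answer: $- \frac{8317682}{1367} \approx -6084.6$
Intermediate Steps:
$n = - \frac{1880}{1367} \approx -1.3753$
$t{\left(P \right)} = \frac{17 + P}{2 P}$
$w = -6086$ ($w = -12 + 6 \left(\frac{17 - 3}{2 \left(-3\right)} - 1010\right) = -12 + 6 \left(\frac{1}{2} \left(- \frac{1}{3}\right) 14 - 1010\right) = -12 + 6 \left(- \frac{7}{3} - 1010\right) = -12 + 6 \left(- \frac{3037}{3}\right) = -12 - 6074 = -6086$)
$w - n = -6086 - - \frac{1880}{1367} = -6086 + \frac{1880}{1367} = - \frac{8317682}{1367}$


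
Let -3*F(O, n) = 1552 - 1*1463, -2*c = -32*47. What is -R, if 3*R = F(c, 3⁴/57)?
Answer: 89/9 ≈ 9.8889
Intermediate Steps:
c = 752 (c = -(-16)*47 = -½*(-1504) = 752)
F(O, n) = -89/3 (F(O, n) = -(1552 - 1*1463)/3 = -(1552 - 1463)/3 = -⅓*89 = -89/3)
R = -89/9 (R = (⅓)*(-89/3) = -89/9 ≈ -9.8889)
-R = -1*(-89/9) = 89/9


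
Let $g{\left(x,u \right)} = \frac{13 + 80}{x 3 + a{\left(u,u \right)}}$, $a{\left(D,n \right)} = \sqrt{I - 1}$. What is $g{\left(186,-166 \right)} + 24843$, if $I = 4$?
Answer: $\frac{2578397739}{103787} - \frac{31 \sqrt{3}}{103787} \approx 24843.0$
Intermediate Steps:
$a{\left(D,n \right)} = \sqrt{3}$ ($a{\left(D,n \right)} = \sqrt{4 - 1} = \sqrt{3}$)
$g{\left(x,u \right)} = \frac{93}{\sqrt{3} + 3 x}$ ($g{\left(x,u \right)} = \frac{13 + 80}{x 3 + \sqrt{3}} = \frac{93}{3 x + \sqrt{3}} = \frac{93}{\sqrt{3} + 3 x}$)
$g{\left(186,-166 \right)} + 24843 = \frac{93}{\sqrt{3} + 3 \cdot 186} + 24843 = \frac{93}{\sqrt{3} + 558} + 24843 = \frac{93}{558 + \sqrt{3}} + 24843 = 24843 + \frac{93}{558 + \sqrt{3}}$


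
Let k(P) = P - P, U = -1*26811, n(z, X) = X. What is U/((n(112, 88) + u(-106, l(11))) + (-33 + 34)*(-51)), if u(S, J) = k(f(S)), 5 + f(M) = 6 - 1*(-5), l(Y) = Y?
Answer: -26811/37 ≈ -724.62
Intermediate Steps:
U = -26811
f(M) = 6 (f(M) = -5 + (6 - 1*(-5)) = -5 + (6 + 5) = -5 + 11 = 6)
k(P) = 0
u(S, J) = 0
U/((n(112, 88) + u(-106, l(11))) + (-33 + 34)*(-51)) = -26811/((88 + 0) + (-33 + 34)*(-51)) = -26811/(88 + 1*(-51)) = -26811/(88 - 51) = -26811/37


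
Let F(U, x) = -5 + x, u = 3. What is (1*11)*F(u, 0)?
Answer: -55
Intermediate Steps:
(1*11)*F(u, 0) = (1*11)*(-5 + 0) = 11*(-5) = -55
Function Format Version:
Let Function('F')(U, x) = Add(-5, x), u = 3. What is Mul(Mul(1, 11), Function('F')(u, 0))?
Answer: -55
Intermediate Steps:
Mul(Mul(1, 11), Function('F')(u, 0)) = Mul(Mul(1, 11), Add(-5, 0)) = Mul(11, -5) = -55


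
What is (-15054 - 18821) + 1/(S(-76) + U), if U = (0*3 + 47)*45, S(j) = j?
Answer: -69071124/2039 ≈ -33875.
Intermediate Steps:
U = 2115 (U = (0 + 47)*45 = 47*45 = 2115)
(-15054 - 18821) + 1/(S(-76) + U) = (-15054 - 18821) + 1/(-76 + 2115) = -33875 + 1/2039 = -69071124/2039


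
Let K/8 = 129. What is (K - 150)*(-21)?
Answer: -18522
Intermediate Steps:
K = 1032 (K = 8*129 = 1032)
(K - 150)*(-21) = (1032 - 150)*(-21) = 882*(-21) = -18522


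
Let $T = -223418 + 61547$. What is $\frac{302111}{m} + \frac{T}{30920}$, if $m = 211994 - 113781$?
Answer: $- \frac{6556564403}{3036745960} \approx -2.1591$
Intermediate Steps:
$m = 98213$
$T = -161871$
$\frac{302111}{m} + \frac{T}{30920} = \frac{302111}{98213} - \frac{161871}{30920} = - \frac{6556564403}{3036745960}$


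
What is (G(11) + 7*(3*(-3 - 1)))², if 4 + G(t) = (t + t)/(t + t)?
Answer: 7569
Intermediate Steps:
G(t) = -3 (G(t) = -4 + (t + t)/(t + t) = -4 + (2*t)/((2*t)) = -4 + (2*t)*(1/(2*t)) = -4 + 1 = -3)
(G(11) + 7*(3*(-3 - 1)))² = (-3 + 7*(3*(-3 - 1)))² = (-3 + 7*(3*(-4)))² = (-3 + 7*(-12))² = (-3 - 84)² = (-87)² = 7569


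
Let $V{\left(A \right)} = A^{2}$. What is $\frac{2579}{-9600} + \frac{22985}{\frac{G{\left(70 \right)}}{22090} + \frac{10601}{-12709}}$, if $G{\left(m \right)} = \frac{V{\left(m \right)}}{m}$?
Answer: $- \frac{3097398323657017}{111977500800} \approx -27661.0$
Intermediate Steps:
$G{\left(m \right)} = m$ ($G{\left(m \right)} = \frac{m^{2}}{m} = m$)
$\frac{2579}{-9600} + \frac{22985}{\frac{G{\left(70 \right)}}{22090} + \frac{10601}{-12709}} = \frac{2579}{-9600} + \frac{22985}{\frac{70}{22090} + \frac{10601}{-12709}} = 2579 \left(- \frac{1}{9600}\right) + \frac{22985}{70 \cdot \frac{1}{22090} + 10601 \left(- \frac{1}{12709}\right)} = - \frac{2579}{9600} + \frac{22985}{\frac{7}{2209} - \frac{10601}{12709}} = - \frac{2579}{9600} + \frac{22985}{- \frac{23328646}{28074181}} = - \frac{2579}{9600} + 22985 \left(- \frac{28074181}{23328646}\right) = - \frac{2579}{9600} - \frac{645285050285}{23328646} = - \frac{3097398323657017}{111977500800}$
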